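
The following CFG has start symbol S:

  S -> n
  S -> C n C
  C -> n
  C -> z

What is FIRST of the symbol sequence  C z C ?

Add FIRST(C) = { n, z }; C is not nullable, stop.

{ n, z }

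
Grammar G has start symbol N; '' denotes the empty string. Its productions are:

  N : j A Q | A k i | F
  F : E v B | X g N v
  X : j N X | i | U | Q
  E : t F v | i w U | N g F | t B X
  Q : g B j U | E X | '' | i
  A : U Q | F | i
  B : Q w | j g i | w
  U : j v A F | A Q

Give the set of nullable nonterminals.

{ Q, X }

Directly nullable (have an ''-production): Q.
X : Q with every symbol nullable, so X is nullable.
No other nonterminal has a production whose RHS symbols are all nullable.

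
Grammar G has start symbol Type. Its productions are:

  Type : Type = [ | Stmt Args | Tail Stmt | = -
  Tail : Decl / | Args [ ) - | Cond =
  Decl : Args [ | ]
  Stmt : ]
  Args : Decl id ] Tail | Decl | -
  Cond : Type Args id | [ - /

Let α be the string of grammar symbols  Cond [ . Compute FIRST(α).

{ -, =, [, ] }

Add FIRST(Cond) = { -, =, [, ] }; Cond is not nullable, stop.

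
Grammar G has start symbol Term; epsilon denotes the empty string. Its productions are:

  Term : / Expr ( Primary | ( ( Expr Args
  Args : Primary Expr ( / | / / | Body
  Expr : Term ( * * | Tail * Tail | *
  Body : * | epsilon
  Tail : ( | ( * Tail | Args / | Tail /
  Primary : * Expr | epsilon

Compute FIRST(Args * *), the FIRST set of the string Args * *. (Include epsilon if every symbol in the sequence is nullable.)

{ (, *, / }

Add FIRST(Args)\{epsilon} = { (, *, / }; Args is nullable, continue.
* is a terminal; add {*} and stop.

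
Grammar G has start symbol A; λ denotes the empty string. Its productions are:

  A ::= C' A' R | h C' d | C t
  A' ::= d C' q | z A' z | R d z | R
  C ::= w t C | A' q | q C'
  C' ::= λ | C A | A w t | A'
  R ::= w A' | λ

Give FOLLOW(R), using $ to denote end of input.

In A ::= C' A' R: R is at the end, add FOLLOW(A) = { $, d, h, q, t, w, z }.
In A' ::= R d z: add FIRST(d z) = { d }.
In A' ::= R: R is at the end, add FOLLOW(A') = { $, d, h, q, t, w, z }.
Union: FOLLOW(R) = { $, d, h, q, t, w, z }.

{ $, d, h, q, t, w, z }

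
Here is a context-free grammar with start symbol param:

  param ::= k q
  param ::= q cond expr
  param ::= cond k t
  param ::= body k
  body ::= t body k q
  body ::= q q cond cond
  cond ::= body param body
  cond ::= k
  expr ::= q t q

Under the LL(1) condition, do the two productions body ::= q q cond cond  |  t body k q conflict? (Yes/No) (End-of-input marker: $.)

FIRST(q q cond cond) = { q } and FIRST(t body k q) = { t }.
The FIRST sets are disjoint and neither alternative is nullable — no conflict.

No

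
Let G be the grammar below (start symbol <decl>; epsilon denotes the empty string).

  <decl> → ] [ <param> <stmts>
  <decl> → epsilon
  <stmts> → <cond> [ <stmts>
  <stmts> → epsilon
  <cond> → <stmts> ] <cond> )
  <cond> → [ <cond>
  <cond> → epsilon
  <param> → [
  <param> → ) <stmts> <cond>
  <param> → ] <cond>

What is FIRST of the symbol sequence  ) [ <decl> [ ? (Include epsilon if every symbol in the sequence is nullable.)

{ ) }

) is a terminal; add {)} and stop.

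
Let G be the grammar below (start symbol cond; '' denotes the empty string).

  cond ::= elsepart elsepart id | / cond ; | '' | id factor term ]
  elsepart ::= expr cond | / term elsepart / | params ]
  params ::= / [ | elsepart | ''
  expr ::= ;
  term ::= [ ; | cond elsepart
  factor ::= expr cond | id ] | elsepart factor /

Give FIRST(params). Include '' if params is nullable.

params ::= / [ contributes {/}.
From params ::= elsepart: add FIRST(elsepart) = { /, ;, ] }.
params ::= '' contributes ''.
Union: FIRST(params) = { /, ;, ], '' }.

{ /, ;, ], '' }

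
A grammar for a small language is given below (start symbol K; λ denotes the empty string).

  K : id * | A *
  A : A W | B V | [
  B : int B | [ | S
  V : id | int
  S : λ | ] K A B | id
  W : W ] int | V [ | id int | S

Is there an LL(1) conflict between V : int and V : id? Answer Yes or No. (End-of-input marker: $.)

FIRST(int) = { int } and FIRST(id) = { id }.
The FIRST sets are disjoint and neither alternative is nullable — no conflict.

No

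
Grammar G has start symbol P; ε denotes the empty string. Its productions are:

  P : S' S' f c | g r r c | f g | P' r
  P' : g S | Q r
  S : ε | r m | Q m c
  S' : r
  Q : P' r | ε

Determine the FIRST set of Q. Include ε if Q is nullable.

From Q : P' r: add FIRST(P') = { g, r }.
Q : ε contributes ε.
Union: FIRST(Q) = { g, r, ε }.

{ g, r, ε }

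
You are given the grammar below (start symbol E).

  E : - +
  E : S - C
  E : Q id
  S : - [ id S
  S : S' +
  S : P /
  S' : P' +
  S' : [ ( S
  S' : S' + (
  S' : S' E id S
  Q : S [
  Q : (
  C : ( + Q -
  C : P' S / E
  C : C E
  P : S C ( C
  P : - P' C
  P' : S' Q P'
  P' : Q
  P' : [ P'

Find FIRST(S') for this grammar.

{ (, -, [ }

From S' : P' +: add FIRST(P') = { (, -, [ }.
S' : [ ( S contributes {[}.
From S' : S' + (: add FIRST(S') = { (, -, [ }.
From S' : S' E id S: add FIRST(S') = { (, -, [ }.
Union: FIRST(S') = { (, -, [ }.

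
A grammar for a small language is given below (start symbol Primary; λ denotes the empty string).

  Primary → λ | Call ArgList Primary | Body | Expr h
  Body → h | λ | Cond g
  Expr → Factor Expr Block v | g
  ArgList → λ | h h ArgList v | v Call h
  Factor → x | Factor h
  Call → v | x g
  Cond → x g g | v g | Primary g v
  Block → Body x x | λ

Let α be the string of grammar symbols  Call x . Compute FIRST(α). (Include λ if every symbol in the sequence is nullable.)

Add FIRST(Call) = { v, x }; Call is not nullable, stop.

{ v, x }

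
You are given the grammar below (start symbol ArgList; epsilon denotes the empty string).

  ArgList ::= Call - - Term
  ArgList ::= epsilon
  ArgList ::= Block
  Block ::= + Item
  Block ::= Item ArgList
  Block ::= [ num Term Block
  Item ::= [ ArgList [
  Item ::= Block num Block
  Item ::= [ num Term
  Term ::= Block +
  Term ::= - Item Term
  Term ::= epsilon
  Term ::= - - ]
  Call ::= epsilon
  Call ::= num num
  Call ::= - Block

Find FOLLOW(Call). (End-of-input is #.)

{ - }

In ArgList ::= Call - - Term: add FIRST(- - Term) = { - }.
Union: FOLLOW(Call) = { - }.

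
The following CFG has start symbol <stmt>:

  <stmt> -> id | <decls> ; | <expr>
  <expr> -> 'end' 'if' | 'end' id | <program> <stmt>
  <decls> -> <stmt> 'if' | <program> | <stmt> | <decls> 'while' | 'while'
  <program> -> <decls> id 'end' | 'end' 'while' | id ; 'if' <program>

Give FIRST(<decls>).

From <decls> -> <stmt> 'if': add FIRST(<stmt>) = { 'end', 'while', id }.
From <decls> -> <program>: add FIRST(<program>) = { 'end', 'while', id }.
From <decls> -> <stmt>: add FIRST(<stmt>) = { 'end', 'while', id }.
From <decls> -> <decls> 'while': add FIRST(<decls>) = { 'end', 'while', id }.
<decls> -> 'while' contributes {'while'}.
Union: FIRST(<decls>) = { 'end', 'while', id }.

{ 'end', 'while', id }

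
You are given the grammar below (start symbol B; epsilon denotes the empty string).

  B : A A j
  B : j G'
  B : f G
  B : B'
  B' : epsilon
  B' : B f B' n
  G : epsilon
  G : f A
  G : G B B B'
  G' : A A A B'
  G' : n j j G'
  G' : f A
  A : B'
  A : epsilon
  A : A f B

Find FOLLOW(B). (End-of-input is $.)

{ $, f, j }

B is the start symbol, so $ ∈ FOLLOW(B).
In B' : B f B' n: add FIRST(f B' n) = { f }.
In G : G B B B': add FIRST(B B')\{epsilon} = { f, j }.
  Since B B' is nullable, also add FOLLOW(G) = { $, f, j }.
In G : G B B B': add FIRST(B')\{epsilon} = { f, j }.
  Since B' is nullable, also add FOLLOW(G) = { $, f, j }.
In A : A f B: B is at the end, add FOLLOW(A) = { $, f, j }.
Union: FOLLOW(B) = { $, f, j }.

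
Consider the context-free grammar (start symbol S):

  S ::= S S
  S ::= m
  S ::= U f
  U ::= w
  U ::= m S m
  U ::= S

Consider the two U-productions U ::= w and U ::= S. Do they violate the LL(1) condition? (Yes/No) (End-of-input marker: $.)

FIRST(w) = { w } and FIRST(S) = { m, w }.
Both contain w, so the two alternatives are not disjoint — LL(1) conflict.

Yes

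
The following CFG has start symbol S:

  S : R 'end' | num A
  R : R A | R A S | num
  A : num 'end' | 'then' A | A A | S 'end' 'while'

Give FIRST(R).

{ num }

From R : R A: add FIRST(R) = { num }.
From R : R A S: add FIRST(R) = { num }.
R : num contributes {num}.
Union: FIRST(R) = { num }.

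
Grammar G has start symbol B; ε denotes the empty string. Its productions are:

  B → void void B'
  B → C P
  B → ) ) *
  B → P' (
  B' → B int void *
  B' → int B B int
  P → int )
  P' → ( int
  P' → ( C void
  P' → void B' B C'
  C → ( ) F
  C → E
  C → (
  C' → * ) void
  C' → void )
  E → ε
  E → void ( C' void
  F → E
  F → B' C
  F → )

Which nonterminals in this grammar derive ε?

{ C, E, F }

Directly nullable (have an ε-production): E.
C → E with every symbol nullable, so C is nullable.
F → E with every symbol nullable, so F is nullable.
No other nonterminal has a production whose RHS symbols are all nullable.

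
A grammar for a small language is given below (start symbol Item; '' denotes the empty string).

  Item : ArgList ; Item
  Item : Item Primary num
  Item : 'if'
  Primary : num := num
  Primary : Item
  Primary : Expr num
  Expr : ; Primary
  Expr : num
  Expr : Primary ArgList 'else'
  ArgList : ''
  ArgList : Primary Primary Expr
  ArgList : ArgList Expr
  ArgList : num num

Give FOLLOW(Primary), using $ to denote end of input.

{ 'else', 'if', ;, num }

In Item : Item Primary num: add FIRST(num) = { num }.
In Expr : ; Primary: Primary is at the end, add FOLLOW(Expr) = { 'else', 'if', ;, num }.
In Expr : Primary ArgList 'else': add FIRST(ArgList 'else') = { 'else', 'if', ;, num }.
In ArgList : Primary Primary Expr: add FIRST(Primary Expr) = { 'if', ;, num }.
In ArgList : Primary Primary Expr: add FIRST(Expr) = { 'if', ;, num }.
Union: FOLLOW(Primary) = { 'else', 'if', ;, num }.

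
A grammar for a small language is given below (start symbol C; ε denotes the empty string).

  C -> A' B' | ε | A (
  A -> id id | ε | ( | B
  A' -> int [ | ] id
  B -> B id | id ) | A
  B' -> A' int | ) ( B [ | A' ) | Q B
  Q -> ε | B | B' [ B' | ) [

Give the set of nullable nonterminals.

{ A, B, B', C, Q }

Directly nullable (have an ε-production): C, A, Q.
B' -> Q B with every symbol nullable, so B' is nullable.
B -> A with every symbol nullable, so B is nullable.
No other nonterminal has a production whose RHS symbols are all nullable.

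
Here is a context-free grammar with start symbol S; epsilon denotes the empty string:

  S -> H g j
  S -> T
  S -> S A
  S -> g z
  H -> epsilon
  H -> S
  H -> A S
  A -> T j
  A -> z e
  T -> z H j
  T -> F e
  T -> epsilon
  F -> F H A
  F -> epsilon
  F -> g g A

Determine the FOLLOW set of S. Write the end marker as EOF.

S is the start symbol, so EOF ∈ FOLLOW(S).
In S -> S A: add FIRST(A) = { e, g, j, z }.
In H -> S: S is at the end, add FOLLOW(H) = { e, g, j, z }.
In H -> A S: S is at the end, add FOLLOW(H) = { e, g, j, z }.
Union: FOLLOW(S) = { EOF, e, g, j, z }.

{ EOF, e, g, j, z }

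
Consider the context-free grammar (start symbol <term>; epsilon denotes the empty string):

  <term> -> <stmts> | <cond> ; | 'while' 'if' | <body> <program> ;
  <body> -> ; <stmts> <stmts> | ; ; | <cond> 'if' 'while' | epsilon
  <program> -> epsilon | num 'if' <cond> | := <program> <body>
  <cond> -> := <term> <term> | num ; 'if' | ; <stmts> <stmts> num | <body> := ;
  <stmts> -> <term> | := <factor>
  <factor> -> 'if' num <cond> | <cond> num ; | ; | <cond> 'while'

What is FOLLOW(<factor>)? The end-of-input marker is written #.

{ #, 'if', 'while', :=, ;, num }

In <stmts> -> := <factor>: <factor> is at the end, add FOLLOW(<stmts>) = { #, 'if', 'while', :=, ;, num }.
Union: FOLLOW(<factor>) = { #, 'if', 'while', :=, ;, num }.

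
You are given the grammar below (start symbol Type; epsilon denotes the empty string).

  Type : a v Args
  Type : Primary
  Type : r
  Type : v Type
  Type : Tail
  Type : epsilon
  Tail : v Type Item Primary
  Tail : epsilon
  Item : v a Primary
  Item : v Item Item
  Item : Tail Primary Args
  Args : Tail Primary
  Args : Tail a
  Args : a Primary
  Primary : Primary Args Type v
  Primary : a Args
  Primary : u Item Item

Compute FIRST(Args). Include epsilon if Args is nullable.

From Args : Tail Primary: Tail nullable, take FIRST(Tail) ∪ FIRST(Primary) = { a, u, v }.
From Args : Tail a: Tail nullable, take FIRST(Tail) ∪ {a} = { a, v }.
Args : a Primary contributes {a}.
Union: FIRST(Args) = { a, u, v }.

{ a, u, v }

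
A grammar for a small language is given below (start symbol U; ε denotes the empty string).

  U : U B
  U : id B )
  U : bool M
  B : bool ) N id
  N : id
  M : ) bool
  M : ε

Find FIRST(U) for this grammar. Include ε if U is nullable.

{ bool, id }

From U : U B: add FIRST(U) = { bool, id }.
U : id B ) contributes {id}.
U : bool M contributes {bool}.
Union: FIRST(U) = { bool, id }.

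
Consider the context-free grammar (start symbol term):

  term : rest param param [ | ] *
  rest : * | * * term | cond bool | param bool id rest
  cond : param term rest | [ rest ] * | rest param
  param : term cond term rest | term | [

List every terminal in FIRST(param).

{ *, [, ] }

From param : term cond term rest: add FIRST(term) = { *, [, ] }.
From param : term: add FIRST(term) = { *, [, ] }.
param : [ contributes {[}.
Union: FIRST(param) = { *, [, ] }.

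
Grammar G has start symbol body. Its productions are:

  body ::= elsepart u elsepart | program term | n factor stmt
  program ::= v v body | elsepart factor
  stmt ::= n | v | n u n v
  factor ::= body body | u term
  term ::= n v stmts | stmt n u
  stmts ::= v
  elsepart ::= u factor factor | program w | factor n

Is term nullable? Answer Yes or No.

No

No nonterminal in this grammar is nullable.
No production of term has an RHS whose symbols are all nullable, so term is not nullable.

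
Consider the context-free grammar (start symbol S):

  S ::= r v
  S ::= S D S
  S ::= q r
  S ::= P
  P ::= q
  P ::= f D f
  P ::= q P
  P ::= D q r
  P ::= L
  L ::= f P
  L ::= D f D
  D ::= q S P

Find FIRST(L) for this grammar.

L ::= f P contributes {f}.
From L ::= D f D: add FIRST(D) = { q }.
Union: FIRST(L) = { f, q }.

{ f, q }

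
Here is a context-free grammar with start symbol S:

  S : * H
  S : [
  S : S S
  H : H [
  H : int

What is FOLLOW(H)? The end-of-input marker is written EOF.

In S : * H: H is at the end, add FOLLOW(S) = { EOF, *, [ }.
In H : H [: add FIRST([) = { [ }.
Union: FOLLOW(H) = { EOF, *, [ }.

{ EOF, *, [ }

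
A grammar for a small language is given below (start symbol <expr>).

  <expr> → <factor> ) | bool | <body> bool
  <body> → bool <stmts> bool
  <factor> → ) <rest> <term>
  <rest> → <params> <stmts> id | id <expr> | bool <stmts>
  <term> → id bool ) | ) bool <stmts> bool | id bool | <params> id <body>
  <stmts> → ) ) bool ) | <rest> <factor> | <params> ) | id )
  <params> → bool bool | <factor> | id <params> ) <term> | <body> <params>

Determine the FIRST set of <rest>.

From <rest> → <params> <stmts> id: add FIRST(<params>) = { ), bool, id }.
<rest> → id <expr> contributes {id}.
<rest> → bool <stmts> contributes {bool}.
Union: FIRST(<rest>) = { ), bool, id }.

{ ), bool, id }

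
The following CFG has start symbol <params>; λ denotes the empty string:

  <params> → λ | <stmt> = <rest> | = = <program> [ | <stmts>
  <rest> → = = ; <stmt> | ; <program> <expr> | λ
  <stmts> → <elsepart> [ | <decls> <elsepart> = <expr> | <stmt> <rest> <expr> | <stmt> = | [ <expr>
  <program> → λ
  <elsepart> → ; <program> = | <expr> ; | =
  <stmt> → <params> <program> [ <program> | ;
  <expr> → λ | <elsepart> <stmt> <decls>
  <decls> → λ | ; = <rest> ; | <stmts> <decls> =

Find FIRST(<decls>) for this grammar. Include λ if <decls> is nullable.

{ ;, =, [, λ }

<decls> → λ contributes λ.
<decls> → ; = <rest> ; contributes {;}.
From <decls> → <stmts> <decls> =: add FIRST(<stmts>) = { ;, =, [ }.
Union: FIRST(<decls>) = { ;, =, [, λ }.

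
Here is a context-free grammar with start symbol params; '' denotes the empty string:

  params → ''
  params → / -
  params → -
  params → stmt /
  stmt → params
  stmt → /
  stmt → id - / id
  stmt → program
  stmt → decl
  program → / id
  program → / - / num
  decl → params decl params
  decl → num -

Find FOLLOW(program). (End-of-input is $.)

In stmt → program: program is at the end, add FOLLOW(stmt) = { / }.
Union: FOLLOW(program) = { / }.

{ / }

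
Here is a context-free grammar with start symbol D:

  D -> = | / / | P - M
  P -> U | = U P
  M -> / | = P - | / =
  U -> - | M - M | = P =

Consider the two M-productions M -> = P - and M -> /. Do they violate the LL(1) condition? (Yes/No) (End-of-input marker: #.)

FIRST(= P -) = { = } and FIRST(/) = { / }.
The FIRST sets are disjoint and neither alternative is nullable — no conflict.

No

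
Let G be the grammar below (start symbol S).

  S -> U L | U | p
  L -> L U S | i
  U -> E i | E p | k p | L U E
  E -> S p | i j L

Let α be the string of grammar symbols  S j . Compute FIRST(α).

Add FIRST(S) = { i, k, p }; S is not nullable, stop.

{ i, k, p }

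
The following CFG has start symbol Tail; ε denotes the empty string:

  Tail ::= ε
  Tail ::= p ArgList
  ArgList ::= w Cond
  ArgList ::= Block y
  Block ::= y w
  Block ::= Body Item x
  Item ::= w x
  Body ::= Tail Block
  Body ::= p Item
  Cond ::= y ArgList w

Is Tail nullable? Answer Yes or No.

Yes

Tail has an ε-production, so Tail ⇒ ε.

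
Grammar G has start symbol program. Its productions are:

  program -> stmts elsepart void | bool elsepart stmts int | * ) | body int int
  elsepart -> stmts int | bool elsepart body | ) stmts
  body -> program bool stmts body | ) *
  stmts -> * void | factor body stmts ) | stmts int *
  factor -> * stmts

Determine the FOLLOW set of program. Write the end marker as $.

program is the start symbol, so $ ∈ FOLLOW(program).
In body -> program bool stmts body: add FIRST(bool stmts body) = { bool }.
Union: FOLLOW(program) = { $, bool }.

{ $, bool }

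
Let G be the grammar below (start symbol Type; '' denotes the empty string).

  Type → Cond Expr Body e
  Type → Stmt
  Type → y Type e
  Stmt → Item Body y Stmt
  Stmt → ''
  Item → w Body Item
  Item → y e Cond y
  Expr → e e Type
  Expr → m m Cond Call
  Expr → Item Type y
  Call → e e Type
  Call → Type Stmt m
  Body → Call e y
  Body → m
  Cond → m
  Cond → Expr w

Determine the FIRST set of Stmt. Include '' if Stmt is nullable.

From Stmt → Item Body y Stmt: add FIRST(Item) = { w, y }.
Stmt → '' contributes ''.
Union: FIRST(Stmt) = { w, y, '' }.

{ w, y, '' }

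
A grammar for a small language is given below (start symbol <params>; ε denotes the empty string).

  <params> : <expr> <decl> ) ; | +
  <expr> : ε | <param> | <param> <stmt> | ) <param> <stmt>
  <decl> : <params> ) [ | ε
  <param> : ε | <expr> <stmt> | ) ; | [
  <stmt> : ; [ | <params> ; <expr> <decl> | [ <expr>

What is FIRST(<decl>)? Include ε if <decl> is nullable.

{ ), +, ;, [, ε }

From <decl> : <params> ) [: add FIRST(<params>) = { ), +, ;, [ }.
<decl> : ε contributes ε.
Union: FIRST(<decl>) = { ), +, ;, [, ε }.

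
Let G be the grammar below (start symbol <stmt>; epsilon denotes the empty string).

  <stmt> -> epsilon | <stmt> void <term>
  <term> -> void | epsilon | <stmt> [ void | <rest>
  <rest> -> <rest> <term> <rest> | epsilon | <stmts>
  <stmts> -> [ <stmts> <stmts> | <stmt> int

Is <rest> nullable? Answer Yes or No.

<rest> has an epsilon-production, so <rest> ⇒ epsilon.

Yes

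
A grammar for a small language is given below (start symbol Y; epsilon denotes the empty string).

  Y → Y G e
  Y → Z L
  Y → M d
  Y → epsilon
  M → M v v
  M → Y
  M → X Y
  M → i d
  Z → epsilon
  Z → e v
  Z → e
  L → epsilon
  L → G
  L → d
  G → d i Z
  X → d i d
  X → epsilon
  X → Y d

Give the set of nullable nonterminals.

Directly nullable (have an epsilon-production): Y, Z, L, X.
M → Y with every symbol nullable, so M is nullable.
No other nonterminal has a production whose RHS symbols are all nullable.

{ L, M, X, Y, Z }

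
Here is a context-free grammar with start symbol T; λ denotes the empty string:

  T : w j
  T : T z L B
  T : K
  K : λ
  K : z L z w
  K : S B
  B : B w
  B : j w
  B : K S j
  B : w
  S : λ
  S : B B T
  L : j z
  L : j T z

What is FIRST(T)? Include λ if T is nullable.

T : w j contributes {w}.
From T : T z L B: T nullable, take FIRST(T) ∪ {z} = { j, w, z }.
From T : K: add FIRST(K) = { j, w, z, λ } (including λ since K is nullable).
Union: FIRST(T) = { j, w, z, λ }.

{ j, w, z, λ }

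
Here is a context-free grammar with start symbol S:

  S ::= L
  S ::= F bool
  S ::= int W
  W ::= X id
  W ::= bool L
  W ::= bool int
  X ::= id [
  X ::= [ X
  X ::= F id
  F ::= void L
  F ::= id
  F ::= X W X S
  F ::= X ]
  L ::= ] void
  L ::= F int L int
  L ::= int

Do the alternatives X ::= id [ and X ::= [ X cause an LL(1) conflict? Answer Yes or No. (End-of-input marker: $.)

FIRST(id [) = { id } and FIRST([ X) = { [ }.
The FIRST sets are disjoint and neither alternative is nullable — no conflict.

No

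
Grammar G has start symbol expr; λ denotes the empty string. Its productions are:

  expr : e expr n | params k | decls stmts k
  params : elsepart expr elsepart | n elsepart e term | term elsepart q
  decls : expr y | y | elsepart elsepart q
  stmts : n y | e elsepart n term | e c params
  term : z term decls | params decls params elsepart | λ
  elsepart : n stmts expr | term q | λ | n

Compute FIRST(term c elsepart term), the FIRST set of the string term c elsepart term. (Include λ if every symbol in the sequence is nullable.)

Add FIRST(term)\{λ} = { e, n, q, y, z }; term is nullable, continue.
c is a terminal; add {c} and stop.

{ c, e, n, q, y, z }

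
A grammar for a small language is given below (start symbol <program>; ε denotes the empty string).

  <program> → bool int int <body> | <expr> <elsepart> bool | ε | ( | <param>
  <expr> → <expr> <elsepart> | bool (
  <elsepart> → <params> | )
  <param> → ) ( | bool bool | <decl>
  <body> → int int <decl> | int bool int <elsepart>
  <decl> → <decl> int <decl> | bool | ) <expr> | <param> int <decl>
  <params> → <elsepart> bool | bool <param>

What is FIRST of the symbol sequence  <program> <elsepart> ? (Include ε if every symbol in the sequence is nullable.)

Add FIRST(<program>)\{ε} = { (, ), bool }; <program> is nullable, continue.
Add FIRST(<elsepart>) = { ), bool }; <elsepart> is not nullable, stop.

{ (, ), bool }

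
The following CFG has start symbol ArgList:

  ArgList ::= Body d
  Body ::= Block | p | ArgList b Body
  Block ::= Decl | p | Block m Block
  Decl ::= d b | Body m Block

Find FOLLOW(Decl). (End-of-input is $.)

{ d, m }

In Block ::= Decl: Decl is at the end, add FOLLOW(Block) = { d, m }.
Union: FOLLOW(Decl) = { d, m }.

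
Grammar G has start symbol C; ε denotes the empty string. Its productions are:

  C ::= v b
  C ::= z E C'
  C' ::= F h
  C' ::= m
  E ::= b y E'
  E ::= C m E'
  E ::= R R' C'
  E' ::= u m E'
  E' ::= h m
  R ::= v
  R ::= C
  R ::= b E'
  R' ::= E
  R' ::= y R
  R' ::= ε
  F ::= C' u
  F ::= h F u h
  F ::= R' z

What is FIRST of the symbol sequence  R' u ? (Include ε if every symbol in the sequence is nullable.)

Add FIRST(R')\{ε} = { b, v, y, z }; R' is nullable, continue.
u is a terminal; add {u} and stop.

{ b, u, v, y, z }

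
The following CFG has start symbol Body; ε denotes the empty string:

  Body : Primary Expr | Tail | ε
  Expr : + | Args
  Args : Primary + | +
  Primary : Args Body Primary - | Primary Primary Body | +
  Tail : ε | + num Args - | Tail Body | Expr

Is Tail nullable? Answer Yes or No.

Tail has an ε-production, so Tail ⇒ ε.

Yes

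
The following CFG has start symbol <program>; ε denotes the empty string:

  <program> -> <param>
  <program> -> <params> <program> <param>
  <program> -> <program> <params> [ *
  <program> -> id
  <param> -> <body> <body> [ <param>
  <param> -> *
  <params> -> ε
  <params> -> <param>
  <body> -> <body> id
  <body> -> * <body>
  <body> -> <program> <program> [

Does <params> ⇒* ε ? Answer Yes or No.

Yes

<params> has an ε-production, so <params> ⇒ ε.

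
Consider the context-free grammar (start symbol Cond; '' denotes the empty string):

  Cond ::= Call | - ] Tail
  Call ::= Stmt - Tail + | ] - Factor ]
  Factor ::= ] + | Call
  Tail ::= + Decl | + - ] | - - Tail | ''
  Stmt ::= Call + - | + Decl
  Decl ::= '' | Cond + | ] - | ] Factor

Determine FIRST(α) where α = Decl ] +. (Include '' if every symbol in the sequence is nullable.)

{ +, -, ] }

Add FIRST(Decl)\{''} = { +, -, ] }; Decl is nullable, continue.
] is a terminal; add {]} and stop.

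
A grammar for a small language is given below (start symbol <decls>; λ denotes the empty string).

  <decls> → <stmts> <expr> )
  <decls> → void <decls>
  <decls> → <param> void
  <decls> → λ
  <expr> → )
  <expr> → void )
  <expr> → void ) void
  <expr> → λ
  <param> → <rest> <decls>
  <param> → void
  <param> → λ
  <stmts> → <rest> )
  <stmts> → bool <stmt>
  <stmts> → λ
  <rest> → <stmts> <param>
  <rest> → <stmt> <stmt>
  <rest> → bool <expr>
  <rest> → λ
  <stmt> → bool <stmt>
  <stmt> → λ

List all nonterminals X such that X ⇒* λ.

{ <decls>, <expr>, <param>, <rest>, <stmt>, <stmts> }

Directly nullable (have an λ-production): <decls>, <expr>, <param>, <stmts>, <rest>, <stmt>.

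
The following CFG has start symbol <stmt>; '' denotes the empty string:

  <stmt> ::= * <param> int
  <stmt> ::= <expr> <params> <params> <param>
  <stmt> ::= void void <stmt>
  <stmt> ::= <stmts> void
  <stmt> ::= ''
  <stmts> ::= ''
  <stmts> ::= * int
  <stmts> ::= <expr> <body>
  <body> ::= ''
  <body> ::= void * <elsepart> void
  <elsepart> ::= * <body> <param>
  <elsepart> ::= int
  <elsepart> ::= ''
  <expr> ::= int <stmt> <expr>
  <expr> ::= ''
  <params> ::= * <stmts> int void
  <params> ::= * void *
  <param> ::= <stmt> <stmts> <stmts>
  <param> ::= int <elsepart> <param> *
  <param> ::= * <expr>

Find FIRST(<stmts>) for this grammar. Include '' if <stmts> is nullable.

{ *, int, void, '' }

<stmts> ::= '' contributes ''.
<stmts> ::= * int contributes {*}.
From <stmts> ::= <expr> <body>: <expr>, <body> nullable, take FIRST(<expr>) ∪ FIRST(<body>) = { int, void }; also '' since the whole RHS is nullable.
Union: FIRST(<stmts>) = { *, int, void, '' }.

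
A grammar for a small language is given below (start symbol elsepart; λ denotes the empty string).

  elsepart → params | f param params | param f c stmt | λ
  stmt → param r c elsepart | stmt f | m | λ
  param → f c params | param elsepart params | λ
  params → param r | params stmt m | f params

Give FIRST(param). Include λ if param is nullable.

param → f c params contributes {f}.
From param → param elsepart params: param, elsepart nullable, take FIRST(param) ∪ FIRST(elsepart) ∪ FIRST(params) = { f, r }.
param → λ contributes λ.
Union: FIRST(param) = { f, r, λ }.

{ f, r, λ }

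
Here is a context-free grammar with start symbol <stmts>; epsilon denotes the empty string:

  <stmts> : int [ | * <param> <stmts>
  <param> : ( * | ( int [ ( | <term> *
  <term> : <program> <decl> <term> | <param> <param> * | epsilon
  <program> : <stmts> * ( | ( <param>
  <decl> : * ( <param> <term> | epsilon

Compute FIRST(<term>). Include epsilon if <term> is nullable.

{ (, *, int, epsilon }

From <term> : <program> <decl> <term>: add FIRST(<program>) = { (, *, int }.
From <term> : <param> <param> *: add FIRST(<param>) = { (, *, int }.
<term> : epsilon contributes epsilon.
Union: FIRST(<term>) = { (, *, int, epsilon }.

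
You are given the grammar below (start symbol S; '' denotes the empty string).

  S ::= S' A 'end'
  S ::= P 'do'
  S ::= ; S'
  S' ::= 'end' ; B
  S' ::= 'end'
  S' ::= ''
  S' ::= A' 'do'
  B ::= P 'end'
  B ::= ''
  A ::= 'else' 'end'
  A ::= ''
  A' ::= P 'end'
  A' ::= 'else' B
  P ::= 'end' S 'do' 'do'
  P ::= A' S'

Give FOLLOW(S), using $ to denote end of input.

S is the start symbol, so $ ∈ FOLLOW(S).
In P ::= 'end' S 'do' 'do': add FIRST('do' 'do') = { 'do' }.
Union: FOLLOW(S) = { $, 'do' }.

{ $, 'do' }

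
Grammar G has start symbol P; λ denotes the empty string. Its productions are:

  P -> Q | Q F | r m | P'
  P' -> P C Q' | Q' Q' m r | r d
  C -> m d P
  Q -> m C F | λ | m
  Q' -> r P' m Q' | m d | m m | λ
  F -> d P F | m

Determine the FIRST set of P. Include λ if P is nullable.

{ d, m, r, λ }

From P -> Q: add FIRST(Q) = { m, λ } (including λ since Q is nullable).
From P -> Q F: Q nullable, take FIRST(Q) ∪ FIRST(F) = { d, m }.
P -> r m contributes {r}.
From P -> P': add FIRST(P') = { d, m, r }.
Union: FIRST(P) = { d, m, r, λ }.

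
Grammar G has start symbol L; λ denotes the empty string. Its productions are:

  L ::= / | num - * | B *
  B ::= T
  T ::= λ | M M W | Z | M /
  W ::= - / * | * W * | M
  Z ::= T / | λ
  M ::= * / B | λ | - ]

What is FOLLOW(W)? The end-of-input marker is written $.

{ *, -, / }

In T ::= M M W: W is at the end, add FOLLOW(T) = { *, -, / }.
In W ::= * W *: add FIRST(*) = { * }.
Union: FOLLOW(W) = { *, -, / }.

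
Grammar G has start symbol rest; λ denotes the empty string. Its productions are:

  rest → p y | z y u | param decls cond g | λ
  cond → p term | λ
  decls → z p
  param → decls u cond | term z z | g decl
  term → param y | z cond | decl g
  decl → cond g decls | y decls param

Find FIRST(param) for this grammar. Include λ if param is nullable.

{ g, p, y, z }

From param → decls u cond: add FIRST(decls) = { z }.
From param → term z z: add FIRST(term) = { g, p, y, z }.
param → g decl contributes {g}.
Union: FIRST(param) = { g, p, y, z }.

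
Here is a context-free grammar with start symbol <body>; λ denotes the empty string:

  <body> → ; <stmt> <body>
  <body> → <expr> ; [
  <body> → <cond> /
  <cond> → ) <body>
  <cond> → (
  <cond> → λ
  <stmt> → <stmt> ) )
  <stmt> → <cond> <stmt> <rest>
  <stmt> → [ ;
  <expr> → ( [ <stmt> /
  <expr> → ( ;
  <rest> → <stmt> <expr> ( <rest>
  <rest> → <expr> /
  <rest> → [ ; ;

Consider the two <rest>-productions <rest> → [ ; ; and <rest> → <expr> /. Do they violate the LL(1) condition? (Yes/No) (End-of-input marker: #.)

FIRST([ ; ;) = { [ } and FIRST(<expr> /) = { ( }.
The FIRST sets are disjoint and neither alternative is nullable — no conflict.

No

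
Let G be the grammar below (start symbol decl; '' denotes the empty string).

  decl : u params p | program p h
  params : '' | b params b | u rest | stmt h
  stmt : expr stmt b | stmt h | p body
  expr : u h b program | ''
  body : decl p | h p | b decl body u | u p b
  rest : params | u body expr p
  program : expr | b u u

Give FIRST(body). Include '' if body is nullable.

From body : decl p: add FIRST(decl) = { b, p, u }.
body : h p contributes {h}.
body : b decl body u contributes {b}.
body : u p b contributes {u}.
Union: FIRST(body) = { b, h, p, u }.

{ b, h, p, u }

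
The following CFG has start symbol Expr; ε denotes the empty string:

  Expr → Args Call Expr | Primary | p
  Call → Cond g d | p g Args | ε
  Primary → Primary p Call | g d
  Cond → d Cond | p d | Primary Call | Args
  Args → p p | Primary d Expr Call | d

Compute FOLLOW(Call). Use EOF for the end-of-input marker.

{ EOF, d, g, p }

In Expr → Args Call Expr: add FIRST(Expr) = { d, g, p }.
In Primary → Primary p Call: Call is at the end, add FOLLOW(Primary) = { EOF, d, g, p }.
In Cond → Primary Call: Call is at the end, add FOLLOW(Cond) = { g }.
In Args → Primary d Expr Call: Call is at the end, add FOLLOW(Args) = { EOF, d, g, p }.
Union: FOLLOW(Call) = { EOF, d, g, p }.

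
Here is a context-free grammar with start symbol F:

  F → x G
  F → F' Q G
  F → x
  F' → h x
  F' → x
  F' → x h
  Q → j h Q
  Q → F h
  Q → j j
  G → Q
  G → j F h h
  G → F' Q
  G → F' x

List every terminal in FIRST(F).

{ h, x }

F → x G contributes {x}.
From F → F' Q G: add FIRST(F') = { h, x }.
F → x contributes {x}.
Union: FIRST(F) = { h, x }.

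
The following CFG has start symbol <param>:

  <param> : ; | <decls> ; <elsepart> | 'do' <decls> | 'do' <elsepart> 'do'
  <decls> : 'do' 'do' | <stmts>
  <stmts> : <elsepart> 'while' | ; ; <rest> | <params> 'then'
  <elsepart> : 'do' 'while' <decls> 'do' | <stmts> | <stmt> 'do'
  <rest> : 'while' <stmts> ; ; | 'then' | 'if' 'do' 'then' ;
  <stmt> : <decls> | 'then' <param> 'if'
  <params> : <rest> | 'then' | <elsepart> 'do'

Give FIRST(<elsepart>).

<elsepart> : 'do' 'while' <decls> 'do' contributes {'do'}.
From <elsepart> : <stmts>: add FIRST(<stmts>) = { 'do', 'if', 'then', 'while', ; }.
From <elsepart> : <stmt> 'do': add FIRST(<stmt>) = { 'do', 'if', 'then', 'while', ; }.
Union: FIRST(<elsepart>) = { 'do', 'if', 'then', 'while', ; }.

{ 'do', 'if', 'then', 'while', ; }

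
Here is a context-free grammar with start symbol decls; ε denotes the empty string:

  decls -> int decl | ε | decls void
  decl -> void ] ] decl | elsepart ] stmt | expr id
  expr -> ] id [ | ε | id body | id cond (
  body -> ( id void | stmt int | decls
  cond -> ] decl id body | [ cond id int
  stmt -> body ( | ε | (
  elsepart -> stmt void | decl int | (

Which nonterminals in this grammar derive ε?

{ body, decls, expr, stmt }

Directly nullable (have an ε-production): decls, expr, stmt.
body -> decls with every symbol nullable, so body is nullable.
No other nonterminal has a production whose RHS symbols are all nullable.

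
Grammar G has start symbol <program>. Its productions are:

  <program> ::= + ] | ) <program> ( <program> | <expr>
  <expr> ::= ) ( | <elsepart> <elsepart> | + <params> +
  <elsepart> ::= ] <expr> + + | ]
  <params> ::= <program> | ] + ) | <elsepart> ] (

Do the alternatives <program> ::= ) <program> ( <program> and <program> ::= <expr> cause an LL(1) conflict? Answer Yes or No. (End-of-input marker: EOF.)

Yes

FIRST() <program> ( <program>) = { ) } and FIRST(<expr>) = { ), +, ] }.
Both contain ), so the two alternatives are not disjoint — LL(1) conflict.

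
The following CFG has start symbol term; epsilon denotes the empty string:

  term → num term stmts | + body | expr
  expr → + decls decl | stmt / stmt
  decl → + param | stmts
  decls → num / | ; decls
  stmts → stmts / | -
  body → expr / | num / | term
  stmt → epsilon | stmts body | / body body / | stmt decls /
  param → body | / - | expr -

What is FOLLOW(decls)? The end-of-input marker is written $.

{ +, -, / }

In expr → + decls decl: add FIRST(decl) = { +, - }.
In decls → ; decls: decls is at the end, add FOLLOW(decls) = { +, -, / }.
In stmt → stmt decls /: add FIRST(/) = { / }.
Union: FOLLOW(decls) = { +, -, / }.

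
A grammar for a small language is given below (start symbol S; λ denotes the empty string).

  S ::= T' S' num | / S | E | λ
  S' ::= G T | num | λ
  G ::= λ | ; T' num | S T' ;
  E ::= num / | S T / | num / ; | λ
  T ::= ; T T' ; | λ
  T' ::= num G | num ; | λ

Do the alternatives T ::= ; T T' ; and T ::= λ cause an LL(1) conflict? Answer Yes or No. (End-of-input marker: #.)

Yes

FIRST(; T T' ;) = { ; } and FIRST(λ) = { λ }.
The second alternative is nullable and FOLLOW(T) = { /, ;, num } shares ; with FIRST of the first — conflict.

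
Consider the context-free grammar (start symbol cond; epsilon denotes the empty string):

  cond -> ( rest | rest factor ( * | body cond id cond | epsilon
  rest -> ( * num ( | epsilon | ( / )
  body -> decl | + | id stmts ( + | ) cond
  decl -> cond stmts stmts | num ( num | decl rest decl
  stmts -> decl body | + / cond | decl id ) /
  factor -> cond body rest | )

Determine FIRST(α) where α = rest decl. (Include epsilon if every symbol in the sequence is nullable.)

{ (, ), +, id, num }

Add FIRST(rest)\{epsilon} = { ( }; rest is nullable, continue.
Add FIRST(decl) = { (, ), +, id, num }; decl is not nullable, stop.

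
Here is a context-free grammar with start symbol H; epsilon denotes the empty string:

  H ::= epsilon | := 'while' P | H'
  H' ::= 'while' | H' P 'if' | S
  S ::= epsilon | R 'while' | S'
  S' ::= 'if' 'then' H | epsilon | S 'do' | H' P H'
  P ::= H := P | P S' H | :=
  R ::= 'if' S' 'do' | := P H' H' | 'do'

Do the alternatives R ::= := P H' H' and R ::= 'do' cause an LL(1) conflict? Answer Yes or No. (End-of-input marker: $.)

No

FIRST(:= P H' H') = { := } and FIRST('do') = { 'do' }.
The FIRST sets are disjoint and neither alternative is nullable — no conflict.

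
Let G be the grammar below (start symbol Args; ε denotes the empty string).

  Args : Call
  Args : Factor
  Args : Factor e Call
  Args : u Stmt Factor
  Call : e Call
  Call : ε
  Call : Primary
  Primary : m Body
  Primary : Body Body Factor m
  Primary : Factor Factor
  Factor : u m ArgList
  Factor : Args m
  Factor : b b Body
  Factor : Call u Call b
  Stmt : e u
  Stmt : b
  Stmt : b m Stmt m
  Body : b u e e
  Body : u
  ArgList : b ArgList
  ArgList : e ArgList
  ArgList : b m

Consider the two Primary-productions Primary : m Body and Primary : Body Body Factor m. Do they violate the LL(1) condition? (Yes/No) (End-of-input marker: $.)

No

FIRST(m Body) = { m } and FIRST(Body Body Factor m) = { b, u }.
The FIRST sets are disjoint and neither alternative is nullable — no conflict.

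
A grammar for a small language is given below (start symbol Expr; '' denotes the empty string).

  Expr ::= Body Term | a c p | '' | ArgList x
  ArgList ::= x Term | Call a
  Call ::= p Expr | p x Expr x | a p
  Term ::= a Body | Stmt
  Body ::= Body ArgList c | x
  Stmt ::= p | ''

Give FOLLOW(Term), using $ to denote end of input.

In Expr ::= Body Term: Term is at the end, add FOLLOW(Expr) = { $, a, x }.
In ArgList ::= x Term: Term is at the end, add FOLLOW(ArgList) = { c, x }.
Union: FOLLOW(Term) = { $, a, c, x }.

{ $, a, c, x }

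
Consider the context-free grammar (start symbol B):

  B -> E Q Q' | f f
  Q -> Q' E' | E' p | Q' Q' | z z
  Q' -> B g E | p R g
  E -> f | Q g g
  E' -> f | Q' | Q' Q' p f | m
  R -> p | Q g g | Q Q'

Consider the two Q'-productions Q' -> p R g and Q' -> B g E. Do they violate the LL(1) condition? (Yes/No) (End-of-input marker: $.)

FIRST(p R g) = { p } and FIRST(B g E) = { f, m, p, z }.
Both contain p, so the two alternatives are not disjoint — LL(1) conflict.

Yes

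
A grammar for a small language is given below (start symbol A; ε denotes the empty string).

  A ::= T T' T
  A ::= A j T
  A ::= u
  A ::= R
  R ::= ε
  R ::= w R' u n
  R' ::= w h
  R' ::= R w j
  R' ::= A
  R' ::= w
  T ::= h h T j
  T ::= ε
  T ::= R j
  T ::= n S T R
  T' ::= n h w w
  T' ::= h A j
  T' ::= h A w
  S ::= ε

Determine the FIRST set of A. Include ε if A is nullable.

From A ::= T T' T: T nullable, take FIRST(T) ∪ FIRST(T') = { h, j, n, w }.
From A ::= A j T: A nullable, take FIRST(A) ∪ {j} = { h, j, n, u, w }.
A ::= u contributes {u}.
From A ::= R: add FIRST(R) = { w, ε } (including ε since R is nullable).
Union: FIRST(A) = { h, j, n, u, w, ε }.

{ h, j, n, u, w, ε }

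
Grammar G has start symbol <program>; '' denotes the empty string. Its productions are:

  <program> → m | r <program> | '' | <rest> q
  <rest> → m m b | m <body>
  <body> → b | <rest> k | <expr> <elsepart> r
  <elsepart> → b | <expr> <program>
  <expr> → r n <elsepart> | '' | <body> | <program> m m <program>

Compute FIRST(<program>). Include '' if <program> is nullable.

{ m, r, '' }

<program> → m contributes {m}.
<program> → r <program> contributes {r}.
<program> → '' contributes ''.
From <program> → <rest> q: add FIRST(<rest>) = { m }.
Union: FIRST(<program>) = { m, r, '' }.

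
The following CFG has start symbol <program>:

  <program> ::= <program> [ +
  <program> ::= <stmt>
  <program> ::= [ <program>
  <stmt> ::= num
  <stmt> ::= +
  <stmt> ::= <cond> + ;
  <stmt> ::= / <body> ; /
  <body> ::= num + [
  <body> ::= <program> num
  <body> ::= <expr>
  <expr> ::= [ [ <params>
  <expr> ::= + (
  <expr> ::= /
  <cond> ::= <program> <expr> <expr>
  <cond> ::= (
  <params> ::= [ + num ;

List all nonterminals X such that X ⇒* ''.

No nonterminal has an empty production or an RHS whose symbols are all nullable.

{ } (none)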